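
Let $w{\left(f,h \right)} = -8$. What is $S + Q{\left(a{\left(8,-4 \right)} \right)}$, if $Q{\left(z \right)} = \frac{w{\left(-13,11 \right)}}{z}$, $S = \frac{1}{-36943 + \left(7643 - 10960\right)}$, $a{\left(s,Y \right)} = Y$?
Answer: $\frac{80519}{40260} \approx 2.0$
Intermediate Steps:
$S = - \frac{1}{40260}$ ($S = \frac{1}{-36943 - 3317} = \frac{1}{-40260} = - \frac{1}{40260} \approx -2.4839 \cdot 10^{-5}$)
$Q{\left(z \right)} = - \frac{8}{z}$
$S + Q{\left(a{\left(8,-4 \right)} \right)} = - \frac{1}{40260} - \frac{8}{-4} = - \frac{1}{40260} - -2 = - \frac{1}{40260} + 2 = \frac{80519}{40260}$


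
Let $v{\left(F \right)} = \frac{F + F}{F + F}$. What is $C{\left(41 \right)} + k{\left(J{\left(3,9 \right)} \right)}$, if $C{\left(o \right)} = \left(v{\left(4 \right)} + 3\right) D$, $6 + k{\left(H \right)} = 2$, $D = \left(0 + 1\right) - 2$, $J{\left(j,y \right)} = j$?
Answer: $-8$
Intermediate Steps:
$D = -1$ ($D = 1 - 2 = -1$)
$v{\left(F \right)} = 1$ ($v{\left(F \right)} = \frac{2 F}{2 F} = 2 F \frac{1}{2 F} = 1$)
$k{\left(H \right)} = -4$ ($k{\left(H \right)} = -6 + 2 = -4$)
$C{\left(o \right)} = -4$ ($C{\left(o \right)} = \left(1 + 3\right) \left(-1\right) = 4 \left(-1\right) = -4$)
$C{\left(41 \right)} + k{\left(J{\left(3,9 \right)} \right)} = -4 - 4 = -8$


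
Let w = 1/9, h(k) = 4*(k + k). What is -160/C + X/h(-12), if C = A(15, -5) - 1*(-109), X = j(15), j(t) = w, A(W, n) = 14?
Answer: -46121/35424 ≈ -1.3020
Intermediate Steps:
h(k) = 8*k (h(k) = 4*(2*k) = 8*k)
w = ⅑ ≈ 0.11111
j(t) = ⅑
X = ⅑ ≈ 0.11111
C = 123 (C = 14 - 1*(-109) = 14 + 109 = 123)
-160/C + X/h(-12) = -160/123 + 1/(9*((8*(-12)))) = -160*1/123 + (⅑)/(-96) = -160/123 + (⅑)*(-1/96) = -160/123 - 1/864 = -46121/35424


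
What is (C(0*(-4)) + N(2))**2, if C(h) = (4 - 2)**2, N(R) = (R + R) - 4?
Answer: 16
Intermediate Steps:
N(R) = -4 + 2*R (N(R) = 2*R - 4 = -4 + 2*R)
C(h) = 4 (C(h) = 2**2 = 4)
(C(0*(-4)) + N(2))**2 = (4 + (-4 + 2*2))**2 = (4 + (-4 + 4))**2 = (4 + 0)**2 = 4**2 = 16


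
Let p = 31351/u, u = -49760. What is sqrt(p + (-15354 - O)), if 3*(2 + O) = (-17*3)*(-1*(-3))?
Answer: I*sqrt(2367982335210)/12440 ≈ 123.7*I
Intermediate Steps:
O = -53 (O = -2 + ((-17*3)*(-1*(-3)))/3 = -2 + (-51*3)/3 = -2 + (1/3)*(-153) = -2 - 51 = -53)
p = -31351/49760 (p = 31351/(-49760) = 31351*(-1/49760) = -31351/49760 ≈ -0.63004)
sqrt(p + (-15354 - O)) = sqrt(-31351/49760 + (-15354 - 1*(-53))) = sqrt(-31351/49760 + (-15354 + 53)) = sqrt(-31351/49760 - 15301) = sqrt(-761409111/49760) = I*sqrt(2367982335210)/12440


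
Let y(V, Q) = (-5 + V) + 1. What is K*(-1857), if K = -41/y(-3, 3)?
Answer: -76137/7 ≈ -10877.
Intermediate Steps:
y(V, Q) = -4 + V
K = 41/7 (K = -41/(-4 - 3) = -41/(-7) = -⅐*(-41) = 41/7 ≈ 5.8571)
K*(-1857) = (41/7)*(-1857) = -76137/7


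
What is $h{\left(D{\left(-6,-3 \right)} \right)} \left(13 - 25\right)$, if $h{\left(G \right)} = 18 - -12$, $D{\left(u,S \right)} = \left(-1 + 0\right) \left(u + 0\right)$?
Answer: $-360$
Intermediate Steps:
$D{\left(u,S \right)} = - u$
$h{\left(G \right)} = 30$ ($h{\left(G \right)} = 18 + 12 = 30$)
$h{\left(D{\left(-6,-3 \right)} \right)} \left(13 - 25\right) = 30 \left(13 - 25\right) = 30 \left(-12\right) = -360$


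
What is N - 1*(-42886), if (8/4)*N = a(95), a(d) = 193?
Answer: 85965/2 ≈ 42983.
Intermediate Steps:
N = 193/2 (N = (1/2)*193 = 193/2 ≈ 96.500)
N - 1*(-42886) = 193/2 - 1*(-42886) = 193/2 + 42886 = 85965/2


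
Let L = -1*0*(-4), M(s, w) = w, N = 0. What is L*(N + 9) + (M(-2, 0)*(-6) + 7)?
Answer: 7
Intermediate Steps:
L = 0 (L = 0*(-4) = 0)
L*(N + 9) + (M(-2, 0)*(-6) + 7) = 0*(0 + 9) + (0*(-6) + 7) = 0*9 + (0 + 7) = 0 + 7 = 7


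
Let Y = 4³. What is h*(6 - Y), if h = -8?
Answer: 464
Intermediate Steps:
Y = 64
h*(6 - Y) = -8*(6 - 1*64) = -8*(6 - 64) = -8*(-58) = 464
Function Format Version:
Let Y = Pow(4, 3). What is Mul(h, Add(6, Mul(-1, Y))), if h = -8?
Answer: 464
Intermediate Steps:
Y = 64
Mul(h, Add(6, Mul(-1, Y))) = Mul(-8, Add(6, Mul(-1, 64))) = Mul(-8, Add(6, -64)) = Mul(-8, -58) = 464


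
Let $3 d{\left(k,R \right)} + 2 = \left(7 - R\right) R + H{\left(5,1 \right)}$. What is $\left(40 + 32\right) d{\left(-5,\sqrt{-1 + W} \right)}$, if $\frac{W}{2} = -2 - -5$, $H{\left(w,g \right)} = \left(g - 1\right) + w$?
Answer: $-48 + 168 \sqrt{5} \approx 327.66$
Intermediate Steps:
$H{\left(w,g \right)} = -1 + g + w$ ($H{\left(w,g \right)} = \left(-1 + g\right) + w = -1 + g + w$)
$W = 6$ ($W = 2 \left(-2 - -5\right) = 2 \left(-2 + 5\right) = 2 \cdot 3 = 6$)
$d{\left(k,R \right)} = 1 + \frac{R \left(7 - R\right)}{3}$ ($d{\left(k,R \right)} = - \frac{2}{3} + \frac{\left(7 - R\right) R + \left(-1 + 1 + 5\right)}{3} = - \frac{2}{3} + \frac{R \left(7 - R\right) + 5}{3} = - \frac{2}{3} + \frac{5 + R \left(7 - R\right)}{3} = - \frac{2}{3} + \left(\frac{5}{3} + \frac{R \left(7 - R\right)}{3}\right) = 1 + \frac{R \left(7 - R\right)}{3}$)
$\left(40 + 32\right) d{\left(-5,\sqrt{-1 + W} \right)} = \left(40 + 32\right) \left(1 - \frac{\left(\sqrt{-1 + 6}\right)^{2}}{3} + \frac{7 \sqrt{-1 + 6}}{3}\right) = 72 \left(1 - \frac{\left(\sqrt{5}\right)^{2}}{3} + \frac{7 \sqrt{5}}{3}\right) = 72 \left(1 - \frac{5}{3} + \frac{7 \sqrt{5}}{3}\right) = 72 \left(- \frac{2}{3} + \frac{7 \sqrt{5}}{3}\right) = -48 + 168 \sqrt{5}$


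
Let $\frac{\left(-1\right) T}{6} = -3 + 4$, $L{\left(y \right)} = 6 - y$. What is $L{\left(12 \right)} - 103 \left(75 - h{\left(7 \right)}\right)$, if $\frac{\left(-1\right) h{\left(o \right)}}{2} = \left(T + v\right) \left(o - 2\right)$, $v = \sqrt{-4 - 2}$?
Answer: $-1551 - 1030 i \sqrt{6} \approx -1551.0 - 2523.0 i$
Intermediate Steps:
$v = i \sqrt{6}$ ($v = \sqrt{-6} = i \sqrt{6} \approx 2.4495 i$)
$T = -6$ ($T = - 6 \left(-3 + 4\right) = \left(-6\right) 1 = -6$)
$h{\left(o \right)} = - 2 \left(-6 + i \sqrt{6}\right) \left(-2 + o\right)$ ($h{\left(o \right)} = - 2 \left(-6 + i \sqrt{6}\right) \left(o - 2\right) = - 2 \left(-6 + i \sqrt{6}\right) \left(-2 + o\right)$)
$L{\left(12 \right)} - 103 \left(75 - h{\left(7 \right)}\right) = \left(6 - 12\right) - 103 \left(75 - \left(-24 + 12 \cdot 7 + 4 i \sqrt{6} - 2 i 7 \sqrt{6}\right)\right) = \left(6 - 12\right) - 103 \left(75 - \left(-24 + 84 + 4 i \sqrt{6} - 14 i \sqrt{6}\right)\right) = -6 - 103 \left(75 - \left(60 - 10 i \sqrt{6}\right)\right) = -6 - 103 \left(15 + 10 i \sqrt{6}\right) = -6 - \left(1545 + 1030 i \sqrt{6}\right) = -1551 - 1030 i \sqrt{6}$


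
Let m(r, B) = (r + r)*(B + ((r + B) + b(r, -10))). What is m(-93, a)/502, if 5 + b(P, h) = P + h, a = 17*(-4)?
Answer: 31341/251 ≈ 124.86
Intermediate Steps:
a = -68
b(P, h) = -5 + P + h (b(P, h) = -5 + (P + h) = -5 + P + h)
m(r, B) = 2*r*(-15 + 2*B + 2*r) (m(r, B) = (r + r)*(B + ((r + B) + (-5 + r - 10))) = (2*r)*(B + ((B + r) + (-15 + r))) = (2*r)*(B + (-15 + B + 2*r)) = (2*r)*(-15 + 2*B + 2*r) = 2*r*(-15 + 2*B + 2*r))
m(-93, a)/502 = (2*(-93)*(-15 + 2*(-68) + 2*(-93)))/502 = (2*(-93)*(-15 - 136 - 186))*(1/502) = (2*(-93)*(-337))*(1/502) = 62682*(1/502) = 31341/251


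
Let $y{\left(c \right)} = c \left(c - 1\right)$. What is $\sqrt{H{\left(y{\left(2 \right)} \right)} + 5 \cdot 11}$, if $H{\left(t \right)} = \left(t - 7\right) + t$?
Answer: $2 \sqrt{13} \approx 7.2111$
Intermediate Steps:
$y{\left(c \right)} = c \left(-1 + c\right)$
$H{\left(t \right)} = -7 + 2 t$ ($H{\left(t \right)} = \left(-7 + t\right) + t = -7 + 2 t$)
$\sqrt{H{\left(y{\left(2 \right)} \right)} + 5 \cdot 11} = \sqrt{\left(-7 + 2 \cdot 2 \left(-1 + 2\right)\right) + 5 \cdot 11} = \sqrt{\left(-7 + 2 \cdot 2 \cdot 1\right) + 55} = \sqrt{\left(-7 + 2 \cdot 2\right) + 55} = \sqrt{\left(-7 + 4\right) + 55} = \sqrt{-3 + 55} = \sqrt{52} = 2 \sqrt{13}$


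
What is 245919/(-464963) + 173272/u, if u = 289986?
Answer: 4626000901/67416380259 ≈ 0.068618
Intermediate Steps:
245919/(-464963) + 173272/u = 245919/(-464963) + 173272/289986 = 245919*(-1/464963) + 173272*(1/289986) = -245919/464963 + 86636/144993 = 4626000901/67416380259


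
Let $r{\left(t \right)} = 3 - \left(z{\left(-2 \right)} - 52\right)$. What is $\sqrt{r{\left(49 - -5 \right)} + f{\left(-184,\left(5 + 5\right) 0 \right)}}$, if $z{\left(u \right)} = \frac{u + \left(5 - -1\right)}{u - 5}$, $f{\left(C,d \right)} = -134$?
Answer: $\frac{3 i \sqrt{427}}{7} \approx 8.856 i$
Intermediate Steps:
$z{\left(u \right)} = \frac{6 + u}{-5 + u}$ ($z{\left(u \right)} = \frac{u + \left(5 + 1\right)}{-5 + u} = \frac{u + 6}{-5 + u} = \frac{6 + u}{-5 + u}$)
$r{\left(t \right)} = \frac{389}{7}$ ($r{\left(t \right)} = 3 - \left(\frac{6 - 2}{-5 - 2} - 52\right) = 3 - \left(\frac{1}{-7} \cdot 4 - 52\right) = 3 - \left(\left(- \frac{1}{7}\right) 4 - 52\right) = 3 - \left(- \frac{4}{7} - 52\right) = 3 - - \frac{368}{7} = 3 + \frac{368}{7} = \frac{389}{7}$)
$\sqrt{r{\left(49 - -5 \right)} + f{\left(-184,\left(5 + 5\right) 0 \right)}} = \sqrt{\frac{389}{7} - 134} = \sqrt{- \frac{549}{7}} = \frac{3 i \sqrt{427}}{7}$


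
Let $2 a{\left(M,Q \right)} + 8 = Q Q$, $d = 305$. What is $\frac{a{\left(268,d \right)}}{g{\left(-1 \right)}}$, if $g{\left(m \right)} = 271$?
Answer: $\frac{93017}{542} \approx 171.62$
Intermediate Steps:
$a{\left(M,Q \right)} = -4 + \frac{Q^{2}}{2}$ ($a{\left(M,Q \right)} = -4 + \frac{Q Q}{2} = -4 + \frac{Q^{2}}{2}$)
$\frac{a{\left(268,d \right)}}{g{\left(-1 \right)}} = \frac{-4 + \frac{305^{2}}{2}}{271} = \left(-4 + \frac{1}{2} \cdot 93025\right) \frac{1}{271} = \left(-4 + \frac{93025}{2}\right) \frac{1}{271} = \frac{93017}{2} \cdot \frac{1}{271} = \frac{93017}{542}$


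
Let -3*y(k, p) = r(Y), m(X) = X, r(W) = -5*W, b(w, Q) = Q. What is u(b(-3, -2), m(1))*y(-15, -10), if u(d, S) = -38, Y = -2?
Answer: 380/3 ≈ 126.67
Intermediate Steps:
y(k, p) = -10/3 (y(k, p) = -(-5)*(-2)/3 = -⅓*10 = -10/3)
u(b(-3, -2), m(1))*y(-15, -10) = -38*(-10/3) = 380/3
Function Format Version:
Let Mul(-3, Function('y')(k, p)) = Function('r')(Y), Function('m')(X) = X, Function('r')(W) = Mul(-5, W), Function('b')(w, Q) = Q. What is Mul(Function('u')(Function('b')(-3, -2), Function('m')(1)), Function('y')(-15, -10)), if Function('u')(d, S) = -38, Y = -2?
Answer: Rational(380, 3) ≈ 126.67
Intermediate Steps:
Function('y')(k, p) = Rational(-10, 3) (Function('y')(k, p) = Mul(Rational(-1, 3), Mul(-5, -2)) = Mul(Rational(-1, 3), 10) = Rational(-10, 3))
Mul(Function('u')(Function('b')(-3, -2), Function('m')(1)), Function('y')(-15, -10)) = Mul(-38, Rational(-10, 3)) = Rational(380, 3)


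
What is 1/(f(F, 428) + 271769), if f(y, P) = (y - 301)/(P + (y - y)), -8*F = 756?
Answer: 856/232633473 ≈ 3.6796e-6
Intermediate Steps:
F = -189/2 (F = -1/8*756 = -189/2 ≈ -94.500)
f(y, P) = (-301 + y)/P (f(y, P) = (-301 + y)/(P + 0) = (-301 + y)/P)
1/(f(F, 428) + 271769) = 1/((-301 - 189/2)/428 + 271769) = 1/((1/428)*(-791/2) + 271769) = 1/(-791/856 + 271769) = 1/(232633473/856) = 856/232633473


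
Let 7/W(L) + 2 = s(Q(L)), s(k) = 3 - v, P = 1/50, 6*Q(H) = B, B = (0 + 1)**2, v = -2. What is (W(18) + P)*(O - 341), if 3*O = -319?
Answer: -236863/225 ≈ -1052.7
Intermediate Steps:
B = 1 (B = 1**2 = 1)
Q(H) = 1/6 (Q(H) = (1/6)*1 = 1/6)
P = 1/50 ≈ 0.020000
s(k) = 5 (s(k) = 3 - 1*(-2) = 3 + 2 = 5)
O = -319/3 (O = (1/3)*(-319) = -319/3 ≈ -106.33)
W(L) = 7/3 (W(L) = 7/(-2 + 5) = 7/3)
(W(18) + P)*(O - 341) = (7/3 + 1/50)*(-319/3 - 341) = (353/150)*(-1342/3) = -236863/225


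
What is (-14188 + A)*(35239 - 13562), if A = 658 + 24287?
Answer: 233179489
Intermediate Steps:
A = 24945
(-14188 + A)*(35239 - 13562) = (-14188 + 24945)*(35239 - 13562) = 10757*21677 = 233179489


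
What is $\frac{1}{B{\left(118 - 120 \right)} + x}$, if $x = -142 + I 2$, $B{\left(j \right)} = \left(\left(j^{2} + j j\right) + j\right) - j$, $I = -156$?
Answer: $- \frac{1}{446} \approx -0.0022422$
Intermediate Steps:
$B{\left(j \right)} = 2 j^{2}$ ($B{\left(j \right)} = \left(\left(j^{2} + j^{2}\right) + j\right) - j = \left(2 j^{2} + j\right) - j = \left(j + 2 j^{2}\right) - j = 2 j^{2}$)
$x = -454$ ($x = -142 - 312 = -454$)
$\frac{1}{B{\left(118 - 120 \right)} + x} = \frac{1}{2 \left(118 - 120\right)^{2} - 454} = \frac{1}{2 \left(-2\right)^{2} - 454} = \frac{1}{2 \cdot 4 - 454} = \frac{1}{8 - 454} = \frac{1}{-446} = - \frac{1}{446}$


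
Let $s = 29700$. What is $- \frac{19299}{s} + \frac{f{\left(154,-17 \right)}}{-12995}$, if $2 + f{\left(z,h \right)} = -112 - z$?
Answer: $- \frac{16188727}{25730100} \approx -0.62917$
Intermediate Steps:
$f{\left(z,h \right)} = -114 - z$ ($f{\left(z,h \right)} = -2 - \left(112 + z\right) = -114 - z$)
$- \frac{19299}{s} + \frac{f{\left(154,-17 \right)}}{-12995} = - \frac{19299}{29700} + \frac{-114 - 154}{-12995} = \left(-19299\right) \frac{1}{29700} + \left(-114 - 154\right) \left(- \frac{1}{12995}\right) = - \frac{6433}{9900} - - \frac{268}{12995} = - \frac{6433}{9900} + \frac{268}{12995} = - \frac{16188727}{25730100}$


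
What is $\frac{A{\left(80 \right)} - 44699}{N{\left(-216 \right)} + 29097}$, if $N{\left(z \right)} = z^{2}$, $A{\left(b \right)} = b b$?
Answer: $- \frac{38299}{75753} \approx -0.50558$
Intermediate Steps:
$A{\left(b \right)} = b^{2}$
$\frac{A{\left(80 \right)} - 44699}{N{\left(-216 \right)} + 29097} = \frac{80^{2} - 44699}{\left(-216\right)^{2} + 29097} = \frac{6400 - 44699}{46656 + 29097} = - \frac{38299}{75753}$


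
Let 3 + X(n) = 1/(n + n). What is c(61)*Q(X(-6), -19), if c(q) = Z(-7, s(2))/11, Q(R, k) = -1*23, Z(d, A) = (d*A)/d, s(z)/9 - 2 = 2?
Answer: -828/11 ≈ -75.273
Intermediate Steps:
s(z) = 36 (s(z) = 18 + 9*2 = 18 + 18 = 36)
Z(d, A) = A (Z(d, A) = (A*d)/d = A)
X(n) = -3 + 1/(2*n) (X(n) = -3 + 1/(n + n) = -3 + 1/(2*n))
Q(R, k) = -23
c(q) = 36/11
c(61)*Q(X(-6), -19) = (36/11)*(-23) = -828/11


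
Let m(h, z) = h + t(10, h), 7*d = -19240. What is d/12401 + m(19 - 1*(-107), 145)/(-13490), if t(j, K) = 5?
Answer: -270919317/1171026430 ≈ -0.23135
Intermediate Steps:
d = -19240/7 (d = (1/7)*(-19240) = -19240/7 ≈ -2748.6)
m(h, z) = 5 + h (m(h, z) = h + 5 = 5 + h)
d/12401 + m(19 - 1*(-107), 145)/(-13490) = -19240/7/12401 + (5 + (19 - 1*(-107)))/(-13490) = -19240/7*1/12401 + (5 + (19 + 107))*(-1/13490) = -19240/86807 + (5 + 126)*(-1/13490) = -19240/86807 + 131*(-1/13490) = -19240/86807 - 131/13490 = -270919317/1171026430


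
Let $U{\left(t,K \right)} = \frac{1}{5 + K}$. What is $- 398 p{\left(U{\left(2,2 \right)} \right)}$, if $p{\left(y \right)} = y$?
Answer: $- \frac{398}{7} \approx -56.857$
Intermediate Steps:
$- 398 p{\left(U{\left(2,2 \right)} \right)} = - \frac{398}{5 + 2} = - \frac{398}{7}$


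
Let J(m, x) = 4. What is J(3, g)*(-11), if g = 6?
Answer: -44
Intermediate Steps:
J(3, g)*(-11) = 4*(-11) = -44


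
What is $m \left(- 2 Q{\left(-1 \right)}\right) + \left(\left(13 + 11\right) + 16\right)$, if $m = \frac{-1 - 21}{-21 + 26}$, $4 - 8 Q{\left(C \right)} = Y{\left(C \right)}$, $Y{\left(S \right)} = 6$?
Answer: $\frac{189}{5} \approx 37.8$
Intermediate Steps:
$Q{\left(C \right)} = - \frac{1}{4}$ ($Q{\left(C \right)} = \frac{1}{2} - \frac{3}{4} = - \frac{1}{4}$)
$m = - \frac{22}{5} \approx -4.4$
$m \left(- 2 Q{\left(-1 \right)}\right) + \left(\left(13 + 11\right) + 16\right) = - \frac{22 \left(\left(-2\right) \left(- \frac{1}{4}\right)\right)}{5} + \left(\left(13 + 11\right) + 16\right) = \left(- \frac{22}{5}\right) \frac{1}{2} + \left(24 + 16\right) = - \frac{11}{5} + 40 = \frac{189}{5}$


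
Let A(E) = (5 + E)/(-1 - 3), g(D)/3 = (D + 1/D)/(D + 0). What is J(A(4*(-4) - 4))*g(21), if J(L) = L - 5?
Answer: -1105/294 ≈ -3.7585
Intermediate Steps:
g(D) = 3*(D + 1/D)/D (g(D) = 3*((D + 1/D)/(D + 0)) = 3*((D + 1/D)/D) = 3*(D + 1/D)/D)
A(E) = -5/4 - E/4 (A(E) = (5 + E)/(-4) = (5 + E)*(-1/4) = -5/4 - E/4)
J(L) = -5 + L
J(A(4*(-4) - 4))*g(21) = (-5 + (-5/4 - (4*(-4) - 4)/4))*(3 + 3/21**2) = (-5 + (-5/4 - (-16 - 4)/4))*(3 + 3*(1/441)) = (-5 + (-5/4 - 1/4*(-20)))*(3 + 1/147) = (-5 + (-5/4 + 5))*(442/147) = (-5 + 15/4)*(442/147) = -5/4*442/147 = -1105/294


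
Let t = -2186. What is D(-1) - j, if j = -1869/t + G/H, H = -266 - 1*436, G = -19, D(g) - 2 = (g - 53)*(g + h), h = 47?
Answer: -952540319/383643 ≈ -2482.9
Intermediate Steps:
D(g) = 2 + (-53 + g)*(47 + g) (D(g) = 2 + (g - 53)*(g + 47) = 2 + (-53 + g)*(47 + g))
H = -702 (H = -266 - 436 = -702)
j = 338393/383643 (j = -1869/(-2186) - 19/(-702) = -1869*(-1/2186) - 19*(-1/702) = 1869/2186 + 19/702 = 338393/383643 ≈ 0.88205)
D(-1) - j = (-2489 + (-1)² - 6*(-1)) - 1*338393/383643 = (-2489 + 1 + 6) - 338393/383643 = -2482 - 338393/383643 = -952540319/383643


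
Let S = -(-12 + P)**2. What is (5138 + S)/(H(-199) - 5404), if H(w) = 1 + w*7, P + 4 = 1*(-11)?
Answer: -4409/6796 ≈ -0.64876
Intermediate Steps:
P = -15 (P = -4 + 1*(-11) = -4 - 11 = -15)
H(w) = 1 + 7*w
S = -729 (S = -(-12 - 15)**2 = -1*(-27)**2 = -1*729 = -729)
(5138 + S)/(H(-199) - 5404) = (5138 - 729)/((1 + 7*(-199)) - 5404) = 4409/((1 - 1393) - 5404) = 4409/(-1392 - 5404) = 4409/(-6796) = 4409*(-1/6796) = -4409/6796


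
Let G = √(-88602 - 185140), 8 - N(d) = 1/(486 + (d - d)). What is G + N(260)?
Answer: 3887/486 + I*√273742 ≈ 7.9979 + 523.2*I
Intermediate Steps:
N(d) = 3887/486 (N(d) = 8 - 1/(486 + (d - d)) = 8 - 1/(486 + 0) = 8 - 1/486 = 3887/486)
G = I*√273742 (G = √(-273742) = I*√273742 ≈ 523.2*I)
G + N(260) = I*√273742 + 3887/486 = 3887/486 + I*√273742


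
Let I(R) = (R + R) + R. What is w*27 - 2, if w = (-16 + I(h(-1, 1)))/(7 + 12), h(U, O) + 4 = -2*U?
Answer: -632/19 ≈ -33.263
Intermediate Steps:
h(U, O) = -4 - 2*U
I(R) = 3*R (I(R) = 2*R + R = 3*R)
w = -22/19 (w = (-16 + 3*(-4 - 2*(-1)))/(7 + 12) = (-16 + 3*(-4 + 2))/19 = (-16 + 3*(-2))*(1/19) = (-16 - 6)*(1/19) = -22*1/19 = -22/19 ≈ -1.1579)
w*27 - 2 = -22/19*27 - 2 = -594/19 - 2 = -632/19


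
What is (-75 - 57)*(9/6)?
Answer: -198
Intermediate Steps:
(-75 - 57)*(9/6) = -22*9 = -132*3/2 = -198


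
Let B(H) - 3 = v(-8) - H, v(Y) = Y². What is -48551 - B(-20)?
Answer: -48638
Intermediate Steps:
B(H) = 67 - H (B(H) = 3 + ((-8)² - H) = 3 + (64 - H) = 67 - H)
-48551 - B(-20) = -48551 - (67 - 1*(-20)) = -48551 - (67 + 20) = -48551 - 1*87 = -48551 - 87 = -48638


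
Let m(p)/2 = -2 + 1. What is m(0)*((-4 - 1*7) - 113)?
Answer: 248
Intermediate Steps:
m(p) = -2 (m(p) = 2*(-2 + 1) = 2*(-1) = -2)
m(0)*((-4 - 1*7) - 113) = -2*((-4 - 1*7) - 113) = -2*((-4 - 7) - 113) = -2*(-11 - 113) = -2*(-124) = 248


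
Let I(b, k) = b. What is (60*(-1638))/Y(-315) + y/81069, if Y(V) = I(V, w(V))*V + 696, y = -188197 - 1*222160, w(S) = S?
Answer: -16323581039/2700165183 ≈ -6.0454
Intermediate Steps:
y = -410357 (y = -188197 - 222160 = -410357)
Y(V) = 696 + V**2 (Y(V) = V*V + 696 = V**2 + 696 = 696 + V**2)
(60*(-1638))/Y(-315) + y/81069 = (60*(-1638))/(696 + (-315)**2) - 410357/81069 = -98280/(696 + 99225) - 410357*1/81069 = -98280/99921 - 410357/81069 = -98280*1/99921 - 410357/81069 = -32760/33307 - 410357/81069 = -16323581039/2700165183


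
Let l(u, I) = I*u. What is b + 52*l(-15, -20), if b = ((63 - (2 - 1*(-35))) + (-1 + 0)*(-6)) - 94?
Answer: 15538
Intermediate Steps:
b = -62 (b = ((63 - (2 + 35)) - 1*(-6)) - 94 = ((63 - 1*37) + 6) - 94 = ((63 - 37) + 6) - 94 = (26 + 6) - 94 = 32 - 94 = -62)
b + 52*l(-15, -20) = -62 + 52*(-20*(-15)) = -62 + 52*300 = -62 + 15600 = 15538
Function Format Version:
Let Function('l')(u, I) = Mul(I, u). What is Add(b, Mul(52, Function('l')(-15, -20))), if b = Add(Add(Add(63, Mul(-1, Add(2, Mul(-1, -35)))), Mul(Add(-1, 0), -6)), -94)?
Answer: 15538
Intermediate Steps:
b = -62 (b = Add(Add(Add(63, Mul(-1, Add(2, 35))), Mul(-1, -6)), -94) = Add(Add(Add(63, Mul(-1, 37)), 6), -94) = Add(Add(Add(63, -37), 6), -94) = Add(Add(26, 6), -94) = Add(32, -94) = -62)
Add(b, Mul(52, Function('l')(-15, -20))) = Add(-62, Mul(52, Mul(-20, -15))) = Add(-62, Mul(52, 300)) = Add(-62, 15600) = 15538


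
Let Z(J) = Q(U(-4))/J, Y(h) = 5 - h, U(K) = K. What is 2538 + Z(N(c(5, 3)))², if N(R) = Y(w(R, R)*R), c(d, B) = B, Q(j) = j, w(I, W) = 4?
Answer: 124378/49 ≈ 2538.3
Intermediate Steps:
N(R) = 5 - 4*R
Z(J) = -4/J
2538 + Z(N(c(5, 3)))² = 2538 + (-4/(5 - 4*3))² = 2538 + (-4/(5 - 12))² = 2538 + (-4/(-7))² = 2538 + (-4*(-⅐))² = 2538 + (4/7)² = 2538 + 16/49 = 124378/49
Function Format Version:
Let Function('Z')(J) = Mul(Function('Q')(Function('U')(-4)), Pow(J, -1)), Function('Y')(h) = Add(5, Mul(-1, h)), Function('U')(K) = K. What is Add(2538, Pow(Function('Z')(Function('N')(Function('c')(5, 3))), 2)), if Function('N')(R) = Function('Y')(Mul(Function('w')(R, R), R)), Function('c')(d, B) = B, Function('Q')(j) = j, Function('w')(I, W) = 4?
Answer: Rational(124378, 49) ≈ 2538.3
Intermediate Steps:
Function('N')(R) = Add(5, Mul(-4, R)) (Function('N')(R) = Add(5, Mul(-1, Mul(4, R))) = Add(5, Mul(-4, R)))
Function('Z')(J) = Mul(-4, Pow(J, -1))
Add(2538, Pow(Function('Z')(Function('N')(Function('c')(5, 3))), 2)) = Add(2538, Pow(Mul(-4, Pow(Add(5, Mul(-4, 3)), -1)), 2)) = Add(2538, Pow(Mul(-4, Pow(Add(5, -12), -1)), 2)) = Add(2538, Pow(Mul(-4, Pow(-7, -1)), 2)) = Add(2538, Pow(Mul(-4, Rational(-1, 7)), 2)) = Add(2538, Pow(Rational(4, 7), 2)) = Add(2538, Rational(16, 49)) = Rational(124378, 49)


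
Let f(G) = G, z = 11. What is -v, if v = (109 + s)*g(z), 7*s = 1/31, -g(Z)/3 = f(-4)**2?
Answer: 1135392/217 ≈ 5232.2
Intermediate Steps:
g(Z) = -48 (g(Z) = -3*(-4)**2 = -3*16 = -48)
s = 1/217 (s = (1/7)/31 = (1/7)*(1/31) = 1/217 ≈ 0.0046083)
v = -1135392/217 (v = (109 + 1/217)*(-48) = (23654/217)*(-48) = -1135392/217 ≈ -5232.2)
-v = -1*(-1135392/217) = 1135392/217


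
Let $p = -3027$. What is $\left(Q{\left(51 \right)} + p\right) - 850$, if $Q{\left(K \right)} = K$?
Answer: $-3826$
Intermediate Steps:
$\left(Q{\left(51 \right)} + p\right) - 850 = \left(51 - 3027\right) - 850 = -2976 - 850 = -3826$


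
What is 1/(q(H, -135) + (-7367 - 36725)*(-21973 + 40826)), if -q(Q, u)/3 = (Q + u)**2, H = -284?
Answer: -1/831793159 ≈ -1.2022e-9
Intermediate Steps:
q(Q, u) = -3*(Q + u)**2
1/(q(H, -135) + (-7367 - 36725)*(-21973 + 40826)) = 1/(-3*(-284 - 135)**2 + (-7367 - 36725)*(-21973 + 40826)) = 1/(-3*(-419)**2 - 44092*18853) = 1/(-3*175561 - 831266476) = 1/(-526683 - 831266476) = 1/(-831793159) = -1/831793159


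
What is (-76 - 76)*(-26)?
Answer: 3952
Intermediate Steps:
(-76 - 76)*(-26) = -152*(-26) = 3952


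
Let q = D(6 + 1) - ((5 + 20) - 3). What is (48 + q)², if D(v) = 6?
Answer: 1024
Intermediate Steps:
q = -16 (q = 6 - ((5 + 20) - 3) = 6 - (25 - 3) = 6 - 1*22 = 6 - 22 = -16)
(48 + q)² = (48 - 16)² = 32² = 1024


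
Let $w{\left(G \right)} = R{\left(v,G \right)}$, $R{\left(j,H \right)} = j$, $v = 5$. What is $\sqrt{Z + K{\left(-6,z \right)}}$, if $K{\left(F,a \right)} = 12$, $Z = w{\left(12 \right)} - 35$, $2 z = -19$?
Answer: $3 i \sqrt{2} \approx 4.2426 i$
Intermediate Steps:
$z = - \frac{19}{2}$ ($z = \frac{1}{2} \left(-19\right) = - \frac{19}{2} \approx -9.5$)
$w{\left(G \right)} = 5$
$Z = -30$ ($Z = 5 - 35 = -30$)
$\sqrt{Z + K{\left(-6,z \right)}} = \sqrt{-30 + 12} = \sqrt{-18} = 3 i \sqrt{2}$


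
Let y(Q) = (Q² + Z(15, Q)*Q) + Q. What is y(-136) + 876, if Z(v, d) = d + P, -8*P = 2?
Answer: 37766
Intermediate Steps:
P = -¼ (P = -⅛*2 = -¼ ≈ -0.25000)
Z(v, d) = -¼ + d (Z(v, d) = d - ¼ = -¼ + d)
y(Q) = Q + Q² + Q*(-¼ + Q) (y(Q) = (Q² + (-¼ + Q)*Q) + Q = (Q² + Q*(-¼ + Q)) + Q = Q + Q² + Q*(-¼ + Q))
y(-136) + 876 = (¼)*(-136)*(3 + 8*(-136)) + 876 = (¼)*(-136)*(3 - 1088) + 876 = (¼)*(-136)*(-1085) + 876 = 36890 + 876 = 37766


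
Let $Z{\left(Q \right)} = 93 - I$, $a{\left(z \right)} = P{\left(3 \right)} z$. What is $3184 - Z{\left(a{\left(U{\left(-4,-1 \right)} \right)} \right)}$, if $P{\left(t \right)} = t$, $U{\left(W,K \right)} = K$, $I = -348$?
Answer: $2743$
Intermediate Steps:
$a{\left(z \right)} = 3 z$
$Z{\left(Q \right)} = 441$ ($Z{\left(Q \right)} = 93 - -348 = 93 + 348 = 441$)
$3184 - Z{\left(a{\left(U{\left(-4,-1 \right)} \right)} \right)} = 3184 - 441 = 2743$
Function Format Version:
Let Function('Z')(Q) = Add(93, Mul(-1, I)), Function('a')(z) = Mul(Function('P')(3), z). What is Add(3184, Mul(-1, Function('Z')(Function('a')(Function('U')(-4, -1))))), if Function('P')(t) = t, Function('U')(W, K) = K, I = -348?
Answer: 2743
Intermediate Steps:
Function('a')(z) = Mul(3, z)
Function('Z')(Q) = 441 (Function('Z')(Q) = Add(93, Mul(-1, -348)) = Add(93, 348) = 441)
Add(3184, Mul(-1, Function('Z')(Function('a')(Function('U')(-4, -1))))) = Add(3184, Mul(-1, 441)) = Add(3184, -441) = 2743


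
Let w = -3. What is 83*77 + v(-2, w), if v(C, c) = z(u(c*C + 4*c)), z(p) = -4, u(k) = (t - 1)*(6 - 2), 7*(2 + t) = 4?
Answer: 6387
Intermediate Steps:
t = -10/7 (t = -2 + (⅐)*4 = -2 + 4/7 = -10/7 ≈ -1.4286)
u(k) = -68/7 (u(k) = (-10/7 - 1)*(6 - 2) = -17/7*4 = -68/7)
v(C, c) = -4
83*77 + v(-2, w) = 83*77 - 4 = 6391 - 4 = 6387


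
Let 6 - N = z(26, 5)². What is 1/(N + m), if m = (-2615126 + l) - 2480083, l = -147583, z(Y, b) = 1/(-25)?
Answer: -625/3276741251 ≈ -1.9074e-7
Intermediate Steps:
z(Y, b) = -1/25
N = 3749/625 (N = 6 - (-1/25)² = 6 - 1*1/625 = 6 - 1/625 = 3749/625 ≈ 5.9984)
m = -5242792 (m = (-2615126 - 147583) - 2480083 = -2762709 - 2480083 = -5242792)
1/(N + m) = 1/(3749/625 - 5242792) = 1/(-3276741251/625) = -625/3276741251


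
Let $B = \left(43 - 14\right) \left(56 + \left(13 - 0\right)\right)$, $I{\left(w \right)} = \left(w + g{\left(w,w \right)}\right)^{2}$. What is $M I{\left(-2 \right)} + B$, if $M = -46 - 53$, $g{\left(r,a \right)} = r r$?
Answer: $1605$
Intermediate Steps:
$g{\left(r,a \right)} = r^{2}$
$I{\left(w \right)} = \left(w + w^{2}\right)^{2}$
$B = 2001$ ($B = 29 \left(56 + \left(13 + 0\right)\right) = 29 \left(56 + 13\right) = 29 \cdot 69 = 2001$)
$M = -99$ ($M = -46 - 53 = -99$)
$M I{\left(-2 \right)} + B = - 99 \left(-2\right)^{2} \left(1 - 2\right)^{2} + 2001 = - 99 \cdot 4 \left(-1\right)^{2} + 2001 = - 99 \cdot 4 \cdot 1 + 2001 = \left(-99\right) 4 + 2001 = -396 + 2001 = 1605$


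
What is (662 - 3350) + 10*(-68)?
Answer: -3368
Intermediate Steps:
(662 - 3350) + 10*(-68) = -2688 - 680 = -3368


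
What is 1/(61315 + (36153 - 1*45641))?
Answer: 1/51827 ≈ 1.9295e-5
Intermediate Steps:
1/(61315 + (36153 - 1*45641)) = 1/(61315 + (36153 - 45641)) = 1/(61315 - 9488) = 1/51827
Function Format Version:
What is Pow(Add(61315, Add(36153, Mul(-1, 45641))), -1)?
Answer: Rational(1, 51827) ≈ 1.9295e-5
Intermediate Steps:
Pow(Add(61315, Add(36153, Mul(-1, 45641))), -1) = Pow(Add(61315, Add(36153, -45641)), -1) = Pow(Add(61315, -9488), -1) = Pow(51827, -1) = Rational(1, 51827)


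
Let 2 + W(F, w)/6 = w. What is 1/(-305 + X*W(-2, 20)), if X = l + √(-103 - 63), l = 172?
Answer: 18271/335765665 - 108*I*√166/335765665 ≈ 5.4416e-5 - 4.1442e-6*I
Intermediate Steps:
W(F, w) = -12 + 6*w
X = 172 + I*√166 (X = 172 + √(-103 - 63) = 172 + √(-166) = 172 + I*√166 ≈ 172.0 + 12.884*I)
1/(-305 + X*W(-2, 20)) = 1/(-305 + (172 + I*√166)*(-12 + 6*20)) = 1/(-305 + (172 + I*√166)*(-12 + 120)) = 1/(-305 + (172 + I*√166)*108) = 1/(-305 + (18576 + 108*I*√166)) = 1/(18271 + 108*I*√166)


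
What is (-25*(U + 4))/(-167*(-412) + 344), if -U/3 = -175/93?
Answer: -7475/2143588 ≈ -0.0034871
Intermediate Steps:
U = 175/31 (U = -(-525)/93 = -3*(-175/93) = 175/31 ≈ 5.6452)
(-25*(U + 4))/(-167*(-412) + 344) = (-25*(175/31 + 4))/(-167*(-412) + 344) = (-25*299/31)/(68804 + 344) = -7475/31/69148 = -7475/31*1/69148 = -7475/2143588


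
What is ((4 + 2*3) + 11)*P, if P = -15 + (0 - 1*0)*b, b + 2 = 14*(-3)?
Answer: -315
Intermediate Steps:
b = -44 (b = -2 + 14*(-3) = -2 - 42 = -44)
P = -15 (P = -15 + (0 - 1*0)*(-44) = -15 + (0 + 0)*(-44) = -15 + 0*(-44) = -15 + 0 = -15)
((4 + 2*3) + 11)*P = ((4 + 2*3) + 11)*(-15) = ((4 + 6) + 11)*(-15) = (10 + 11)*(-15) = 21*(-15) = -315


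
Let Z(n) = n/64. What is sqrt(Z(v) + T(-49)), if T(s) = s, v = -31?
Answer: I*sqrt(3167)/8 ≈ 7.0345*I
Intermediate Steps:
Z(n) = n/64 (Z(n) = n*(1/64) = n/64)
sqrt(Z(v) + T(-49)) = sqrt((1/64)*(-31) - 49) = sqrt(-31/64 - 49) = sqrt(-3167/64) = I*sqrt(3167)/8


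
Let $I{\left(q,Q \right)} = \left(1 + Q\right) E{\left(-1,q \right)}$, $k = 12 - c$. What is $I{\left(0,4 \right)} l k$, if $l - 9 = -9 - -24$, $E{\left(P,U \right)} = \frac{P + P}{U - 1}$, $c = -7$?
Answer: $4560$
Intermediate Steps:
$E{\left(P,U \right)} = \frac{2 P}{-1 + U}$
$k = 19$ ($k = 12 - -7 = 12 + 7 = 19$)
$I{\left(q,Q \right)} = - \frac{2 \left(1 + Q\right)}{-1 + q}$ ($I{\left(q,Q \right)} = \left(1 + Q\right) 2 \left(-1\right) \frac{1}{-1 + q} = \left(1 + Q\right) \left(- \frac{2}{-1 + q}\right) = - \frac{2 \left(1 + Q\right)}{-1 + q}$)
$l = 24$ ($l = 9 - -15 = 9 + \left(-9 + 24\right) = 9 + 15 = 24$)
$I{\left(0,4 \right)} l k = \frac{2 \left(-1 - 4\right)}{-1 + 0} \cdot 24 \cdot 19 = \frac{2 \left(-1 - 4\right)}{-1} \cdot 456 = 2 \left(-1\right) \left(-5\right) 456 = 10 \cdot 456 = 4560$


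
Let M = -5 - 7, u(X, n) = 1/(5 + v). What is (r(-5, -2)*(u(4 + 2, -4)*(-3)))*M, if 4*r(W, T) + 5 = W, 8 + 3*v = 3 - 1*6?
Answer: -135/2 ≈ -67.500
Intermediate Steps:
v = -11/3 (v = -8/3 + (3 - 1*6)/3 = -8/3 + (3 - 6)/3 = -8/3 + (⅓)*(-3) = -8/3 - 1 = -11/3 ≈ -3.6667)
r(W, T) = -5/4 + W/4
u(X, n) = ¾ (u(X, n) = 1/(5 - 11/3) = 1/(4/3) = ¾)
M = -12
(r(-5, -2)*(u(4 + 2, -4)*(-3)))*M = ((-5/4 + (¼)*(-5))*((¾)*(-3)))*(-12) = ((-5/4 - 5/4)*(-9/4))*(-12) = -5/2*(-9/4)*(-12) = (45/8)*(-12) = -135/2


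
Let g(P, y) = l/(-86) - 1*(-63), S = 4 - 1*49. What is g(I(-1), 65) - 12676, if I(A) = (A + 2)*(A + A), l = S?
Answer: -1084673/86 ≈ -12612.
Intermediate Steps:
S = -45 (S = 4 - 49 = -45)
l = -45
I(A) = 2*A*(2 + A) (I(A) = (2 + A)*(2*A) = 2*A*(2 + A))
g(P, y) = 5463/86 (g(P, y) = -45/(-86) - 1*(-63) = -45*(-1/86) + 63 = 45/86 + 63 = 5463/86)
g(I(-1), 65) - 12676 = 5463/86 - 12676 = -1084673/86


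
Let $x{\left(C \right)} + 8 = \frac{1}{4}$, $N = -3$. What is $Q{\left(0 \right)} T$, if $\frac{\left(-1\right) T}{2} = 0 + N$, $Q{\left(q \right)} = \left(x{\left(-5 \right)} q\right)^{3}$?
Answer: $0$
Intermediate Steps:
$x{\left(C \right)} = - \frac{31}{4}$ ($x{\left(C \right)} = -8 + \frac{1}{4} = - \frac{31}{4}$)
$Q{\left(q \right)} = - \frac{29791 q^{3}}{64}$ ($Q{\left(q \right)} = \left(- \frac{31 q}{4}\right)^{3} = - \frac{29791 q^{3}}{64}$)
$T = 6$ ($T = - 2 \left(0 - 3\right) = \left(-2\right) \left(-3\right) = 6$)
$Q{\left(0 \right)} T = - \frac{29791 \cdot 0^{3}}{64} \cdot 6 = \left(- \frac{29791}{64}\right) 0 \cdot 6 = 0 \cdot 6 = 0$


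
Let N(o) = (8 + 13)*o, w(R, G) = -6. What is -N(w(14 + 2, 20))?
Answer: 126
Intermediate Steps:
N(o) = 21*o
-N(w(14 + 2, 20)) = -21*(-6) = -1*(-126) = 126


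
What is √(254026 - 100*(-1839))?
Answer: √437926 ≈ 661.76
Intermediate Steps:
√(254026 - 100*(-1839)) = √(254026 + 183900) = √437926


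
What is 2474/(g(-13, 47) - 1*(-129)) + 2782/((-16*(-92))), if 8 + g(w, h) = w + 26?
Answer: 1003629/49312 ≈ 20.353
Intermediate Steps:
g(w, h) = 18 + w (g(w, h) = -8 + (w + 26) = -8 + (26 + w) = 18 + w)
2474/(g(-13, 47) - 1*(-129)) + 2782/((-16*(-92))) = 2474/((18 - 13) - 1*(-129)) + 2782/((-16*(-92))) = 2474/(5 + 129) + 2782/1472 = 2474/134 + 2782*(1/1472) = 2474*(1/134) + 1391/736 = 1237/67 + 1391/736 = 1003629/49312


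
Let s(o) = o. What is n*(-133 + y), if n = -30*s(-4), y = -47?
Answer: -21600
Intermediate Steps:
n = 120 (n = -30*(-4) = 120)
n*(-133 + y) = 120*(-133 - 47) = 120*(-180) = -21600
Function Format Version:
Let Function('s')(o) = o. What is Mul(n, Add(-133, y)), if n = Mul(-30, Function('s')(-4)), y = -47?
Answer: -21600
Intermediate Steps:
n = 120 (n = Mul(-30, -4) = 120)
Mul(n, Add(-133, y)) = Mul(120, Add(-133, -47)) = Mul(120, -180) = -21600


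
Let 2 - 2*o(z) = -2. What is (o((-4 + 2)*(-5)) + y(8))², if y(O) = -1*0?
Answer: 4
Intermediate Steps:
y(O) = 0
o(z) = 2 (o(z) = 1 - ½*(-2) = 1 + 1 = 2)
(o((-4 + 2)*(-5)) + y(8))² = (2 + 0)² = 2² = 4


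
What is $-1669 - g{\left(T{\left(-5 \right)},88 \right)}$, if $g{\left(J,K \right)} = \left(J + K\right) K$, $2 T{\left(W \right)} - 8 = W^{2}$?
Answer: $-10865$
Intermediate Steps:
$T{\left(W \right)} = 4 + \frac{W^{2}}{2}$
$g{\left(J,K \right)} = K \left(J + K\right)$
$-1669 - g{\left(T{\left(-5 \right)},88 \right)} = -1669 - 88 \left(\left(4 + \frac{\left(-5\right)^{2}}{2}\right) + 88\right) = -1669 - 88 \left(\left(4 + \frac{1}{2} \cdot 25\right) + 88\right) = -1669 - 88 \left(\left(4 + \frac{25}{2}\right) + 88\right) = -1669 - 88 \left(\frac{33}{2} + 88\right) = -1669 - 88 \cdot \frac{209}{2} = -1669 - 9196 = -10865$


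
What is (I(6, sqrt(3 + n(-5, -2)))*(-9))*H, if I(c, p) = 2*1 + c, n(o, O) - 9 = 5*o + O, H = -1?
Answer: 72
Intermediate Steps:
n(o, O) = 9 + O + 5*o (n(o, O) = 9 + (5*o + O) = 9 + (O + 5*o) = 9 + O + 5*o)
I(c, p) = 2 + c
(I(6, sqrt(3 + n(-5, -2)))*(-9))*H = ((2 + 6)*(-9))*(-1) = (8*(-9))*(-1) = -72*(-1) = 72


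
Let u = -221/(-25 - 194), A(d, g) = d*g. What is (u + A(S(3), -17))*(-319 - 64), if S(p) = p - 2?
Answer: 1341266/219 ≈ 6124.5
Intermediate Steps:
S(p) = -2 + p
u = 221/219 (u = -221/(-219) = -221*(-1/219) = 221/219 ≈ 1.0091)
(u + A(S(3), -17))*(-319 - 64) = (221/219 + (-2 + 3)*(-17))*(-319 - 64) = (221/219 + 1*(-17))*(-383) = (221/219 - 17)*(-383) = -3502/219*(-383) = 1341266/219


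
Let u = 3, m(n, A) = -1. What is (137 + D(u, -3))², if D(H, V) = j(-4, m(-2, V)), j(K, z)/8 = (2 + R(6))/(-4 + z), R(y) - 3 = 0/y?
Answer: 16641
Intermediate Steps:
R(y) = 3 (R(y) = 3 + 0/y = 3 + 0 = 3)
j(K, z) = 40/(-4 + z) (j(K, z) = 8*((2 + 3)/(-4 + z)) = 8*(5/(-4 + z)) = 40/(-4 + z))
D(H, V) = -8 (D(H, V) = 40/(-4 - 1) = 40/(-5) = 40*(-⅕) = -8)
(137 + D(u, -3))² = (137 - 8)² = 129² = 16641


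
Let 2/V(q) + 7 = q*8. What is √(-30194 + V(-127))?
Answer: 4*I*√1974931167/1023 ≈ 173.76*I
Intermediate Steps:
V(q) = 2/(-7 + 8*q) (V(q) = 2/(-7 + q*8) = 2/(-7 + 8*q))
√(-30194 + V(-127)) = √(-30194 + 2/(-7 + 8*(-127))) = √(-30194 + 2/(-7 - 1016)) = √(-30194 + 2/(-1023)) = √(-30194 + 2*(-1/1023)) = √(-30194 - 2/1023) = √(-30888464/1023) = 4*I*√1974931167/1023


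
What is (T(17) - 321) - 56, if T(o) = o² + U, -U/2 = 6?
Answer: -100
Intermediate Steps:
U = -12 (U = -2*6 = -12)
T(o) = -12 + o² (T(o) = o² - 12 = -12 + o²)
(T(17) - 321) - 56 = ((-12 + 17²) - 321) - 56 = ((-12 + 289) - 321) - 56 = (277 - 321) - 56 = -44 - 56 = -100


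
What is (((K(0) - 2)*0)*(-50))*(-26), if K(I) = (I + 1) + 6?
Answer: 0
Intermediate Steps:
K(I) = 7 + I (K(I) = (1 + I) + 6 = 7 + I)
(((K(0) - 2)*0)*(-50))*(-26) = ((((7 + 0) - 2)*0)*(-50))*(-26) = (((7 - 2)*0)*(-50))*(-26) = ((5*0)*(-50))*(-26) = (0*(-50))*(-26) = 0*(-26) = 0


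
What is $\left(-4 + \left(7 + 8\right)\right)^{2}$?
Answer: $121$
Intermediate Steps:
$\left(-4 + \left(7 + 8\right)\right)^{2} = \left(-4 + 15\right)^{2} = 11^{2} = 121$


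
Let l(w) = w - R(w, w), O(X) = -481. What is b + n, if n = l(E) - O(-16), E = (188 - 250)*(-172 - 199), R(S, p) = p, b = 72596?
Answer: 73077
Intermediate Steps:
E = 23002 (E = -62*(-371) = 23002)
l(w) = 0 (l(w) = w - w = 0)
n = 481 (n = 0 - 1*(-481) = 0 + 481 = 481)
b + n = 72596 + 481 = 73077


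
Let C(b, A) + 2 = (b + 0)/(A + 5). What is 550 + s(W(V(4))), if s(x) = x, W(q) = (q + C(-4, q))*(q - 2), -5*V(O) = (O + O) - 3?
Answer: 562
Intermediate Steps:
V(O) = ⅗ - 2*O/5 (V(O) = -((O + O) - 3)/5 = -(2*O - 3)/5 = -(-3 + 2*O)/5 = ⅗ - 2*O/5)
C(b, A) = -2 + b/(5 + A) (C(b, A) = -2 + (b + 0)/(A + 5) = -2 + b/(5 + A))
W(q) = (-2 + q)*(q + (-14 - 2*q)/(5 + q)) (W(q) = (q + (-10 - 4 - 2*q)/(5 + q))*(q - 2) = (q + (-14 - 2*q)/(5 + q))*(-2 + q) = (-2 + q)*(q + (-14 - 2*q)/(5 + q)))
550 + s(W(V(4))) = 550 + (28 + (⅗ - ⅖*4)² + (⅗ - ⅖*4)³ - 20*(⅗ - ⅖*4))/(5 + (⅗ - ⅖*4)) = 550 + (28 + (⅗ - 8/5)² + (⅗ - 8/5)³ - 20*(⅗ - 8/5))/(5 + (⅗ - 8/5)) = 550 + (28 + (-1)² + (-1)³ - 20*(-1))/(5 - 1) = 550 + (28 + 1 - 1 + 20)/4 = 550 + (¼)*48 = 550 + 12 = 562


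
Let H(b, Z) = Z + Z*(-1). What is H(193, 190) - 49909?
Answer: -49909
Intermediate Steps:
H(b, Z) = 0 (H(b, Z) = Z - Z = 0)
H(193, 190) - 49909 = 0 - 49909 = -49909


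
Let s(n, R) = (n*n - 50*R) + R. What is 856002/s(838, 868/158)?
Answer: 33812079/27728005 ≈ 1.2194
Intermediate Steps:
s(n, R) = n² - 49*R (s(n, R) = (n² - 50*R) + R = n² - 49*R)
856002/s(838, 868/158) = 856002/(838² - 42532/158) = 856002/(702244 - 42532/158) = 856002/(702244 - 49*434/79) = 856002/(702244 - 21266/79) = 856002/(55456010/79) = 856002*(79/55456010) = 33812079/27728005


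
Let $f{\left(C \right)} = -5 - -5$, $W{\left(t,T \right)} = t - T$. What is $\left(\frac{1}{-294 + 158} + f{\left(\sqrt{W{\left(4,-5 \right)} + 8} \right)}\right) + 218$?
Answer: $\frac{29647}{136} \approx 217.99$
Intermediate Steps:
$f{\left(C \right)} = 0$ ($f{\left(C \right)} = -5 + 5 = 0$)
$\left(\frac{1}{-294 + 158} + f{\left(\sqrt{W{\left(4,-5 \right)} + 8} \right)}\right) + 218 = \left(\frac{1}{-294 + 158} + 0\right) + 218 = \left(\frac{1}{-136} + 0\right) + 218 = \left(- \frac{1}{136} + 0\right) + 218 = - \frac{1}{136} + 218 = \frac{29647}{136}$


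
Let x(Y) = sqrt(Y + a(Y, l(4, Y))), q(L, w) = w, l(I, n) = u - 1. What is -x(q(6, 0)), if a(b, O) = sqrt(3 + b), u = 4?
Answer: -3**(1/4) ≈ -1.3161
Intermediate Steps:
l(I, n) = 3 (l(I, n) = 4 - 1 = 3)
x(Y) = sqrt(Y + sqrt(3 + Y))
-x(q(6, 0)) = -sqrt(0 + sqrt(3 + 0)) = -sqrt(0 + sqrt(3)) = -sqrt(sqrt(3)) = -3**(1/4)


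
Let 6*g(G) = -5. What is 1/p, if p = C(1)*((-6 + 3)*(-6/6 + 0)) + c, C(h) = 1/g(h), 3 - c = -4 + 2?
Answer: 5/7 ≈ 0.71429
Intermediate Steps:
g(G) = -⅚ (g(G) = (⅙)*(-5) = -⅚)
c = 5 (c = 3 - (-4 + 2) = 3 - 1*(-2) = 3 + 2 = 5)
C(h) = -6/5 (C(h) = 1/(-⅚) = -6/5)
p = 7/5 (p = -6*(-6 + 3)*(-6/6 + 0)/5 + 5 = -(-18)*(-6*⅙ + 0)/5 + 5 = -(-18)*(-1 + 0)/5 + 5 = -(-18)*(-1)/5 + 5 = -6/5*3 + 5 = -18/5 + 5 = 7/5 ≈ 1.4000)
1/p = 1/(7/5) = 5/7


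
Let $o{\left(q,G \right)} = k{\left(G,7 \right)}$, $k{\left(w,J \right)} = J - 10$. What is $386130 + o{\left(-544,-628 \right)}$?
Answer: $386127$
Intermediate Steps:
$k{\left(w,J \right)} = -10 + J$ ($k{\left(w,J \right)} = J - 10 = -10 + J$)
$o{\left(q,G \right)} = -3$ ($o{\left(q,G \right)} = -10 + 7 = -3$)
$386130 + o{\left(-544,-628 \right)} = 386130 - 3 = 386127$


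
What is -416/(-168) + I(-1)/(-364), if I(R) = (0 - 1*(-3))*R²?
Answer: 385/156 ≈ 2.4679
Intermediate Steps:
I(R) = 3*R² (I(R) = (0 + 3)*R² = 3*R²)
-416/(-168) + I(-1)/(-364) = -416/(-168) + (3*(-1)²)/(-364) = -416*(-1/168) + (3*1)*(-1/364) = 52/21 + 3*(-1/364) = 52/21 - 3/364 = 385/156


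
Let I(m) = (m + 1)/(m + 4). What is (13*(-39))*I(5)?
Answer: -338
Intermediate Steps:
I(m) = (1 + m)/(4 + m)
(13*(-39))*I(5) = (13*(-39))*((1 + 5)/(4 + 5)) = -507*6/9 = -169*6/3 = -507*2/3 = -338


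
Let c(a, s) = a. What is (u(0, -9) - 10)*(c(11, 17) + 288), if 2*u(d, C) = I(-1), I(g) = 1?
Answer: -5681/2 ≈ -2840.5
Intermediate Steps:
u(d, C) = 1/2 (u(d, C) = (1/2)*1 = 1/2)
(u(0, -9) - 10)*(c(11, 17) + 288) = (1/2 - 10)*(11 + 288) = -19/2*299 = -5681/2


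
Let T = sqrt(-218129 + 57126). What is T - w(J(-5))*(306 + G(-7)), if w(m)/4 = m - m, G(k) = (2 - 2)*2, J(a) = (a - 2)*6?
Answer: I*sqrt(161003) ≈ 401.25*I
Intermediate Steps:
T = I*sqrt(161003) (T = sqrt(-161003) = I*sqrt(161003) ≈ 401.25*I)
J(a) = -12 + 6*a (J(a) = (-2 + a)*6 = -12 + 6*a)
G(k) = 0 (G(k) = 0*2 = 0)
w(m) = 0 (w(m) = 4*(m - m) = 4*0 = 0)
T - w(J(-5))*(306 + G(-7)) = I*sqrt(161003) - 0*(306 + 0) = I*sqrt(161003) - 0*306 = I*sqrt(161003) - 1*0 = I*sqrt(161003) + 0 = I*sqrt(161003)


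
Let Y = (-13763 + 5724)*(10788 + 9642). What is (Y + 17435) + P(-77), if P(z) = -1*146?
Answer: -164219481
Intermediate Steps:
P(z) = -146
Y = -164236770 (Y = -8039*20430 = -164236770)
(Y + 17435) + P(-77) = (-164236770 + 17435) - 146 = -164219335 - 146 = -164219481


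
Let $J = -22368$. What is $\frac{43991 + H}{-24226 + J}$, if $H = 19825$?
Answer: $- \frac{31908}{23297} \approx -1.3696$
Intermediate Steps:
$\frac{43991 + H}{-24226 + J} = \frac{43991 + 19825}{-24226 - 22368} = \frac{63816}{-46594} = 63816 \left(- \frac{1}{46594}\right) = - \frac{31908}{23297}$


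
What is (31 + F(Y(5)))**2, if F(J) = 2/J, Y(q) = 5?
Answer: 24649/25 ≈ 985.96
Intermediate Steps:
(31 + F(Y(5)))**2 = (31 + 2/5)**2 = (157/5)**2 = 24649/25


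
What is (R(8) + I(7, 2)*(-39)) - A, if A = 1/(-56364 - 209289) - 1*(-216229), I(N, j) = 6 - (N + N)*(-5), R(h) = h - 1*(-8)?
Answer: -58225027580/265653 ≈ -2.1918e+5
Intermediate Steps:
R(h) = 8 + h (R(h) = h + 8 = 8 + h)
I(N, j) = 6 + 10*N (I(N, j) = 6 - 2*N*(-5) = 6 - (-10)*N = 6 + 10*N)
A = 57441882536/265653 (A = 1/(-265653) + 216229 = -1/265653 + 216229 = 57441882536/265653 ≈ 2.1623e+5)
(R(8) + I(7, 2)*(-39)) - A = ((8 + 8) + (6 + 10*7)*(-39)) - 1*57441882536/265653 = (16 + (6 + 70)*(-39)) - 57441882536/265653 = (16 + 76*(-39)) - 57441882536/265653 = (16 - 2964) - 57441882536/265653 = -2948 - 57441882536/265653 = -58225027580/265653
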